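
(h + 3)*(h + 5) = h^2 + 8*h + 15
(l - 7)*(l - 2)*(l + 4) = l^3 - 5*l^2 - 22*l + 56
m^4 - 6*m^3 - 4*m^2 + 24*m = m*(m - 6)*(m - 2)*(m + 2)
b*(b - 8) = b^2 - 8*b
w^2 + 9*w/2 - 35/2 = (w - 5/2)*(w + 7)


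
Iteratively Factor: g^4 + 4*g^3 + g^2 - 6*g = (g + 3)*(g^3 + g^2 - 2*g) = (g + 2)*(g + 3)*(g^2 - g) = (g - 1)*(g + 2)*(g + 3)*(g)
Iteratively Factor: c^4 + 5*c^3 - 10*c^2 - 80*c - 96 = (c + 2)*(c^3 + 3*c^2 - 16*c - 48) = (c - 4)*(c + 2)*(c^2 + 7*c + 12) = (c - 4)*(c + 2)*(c + 3)*(c + 4)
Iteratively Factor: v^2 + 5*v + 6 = (v + 3)*(v + 2)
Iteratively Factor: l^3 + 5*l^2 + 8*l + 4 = (l + 2)*(l^2 + 3*l + 2) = (l + 1)*(l + 2)*(l + 2)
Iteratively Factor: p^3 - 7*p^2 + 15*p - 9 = (p - 3)*(p^2 - 4*p + 3) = (p - 3)^2*(p - 1)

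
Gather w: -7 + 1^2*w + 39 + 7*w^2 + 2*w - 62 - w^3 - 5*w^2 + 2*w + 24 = -w^3 + 2*w^2 + 5*w - 6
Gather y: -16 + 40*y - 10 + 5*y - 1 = 45*y - 27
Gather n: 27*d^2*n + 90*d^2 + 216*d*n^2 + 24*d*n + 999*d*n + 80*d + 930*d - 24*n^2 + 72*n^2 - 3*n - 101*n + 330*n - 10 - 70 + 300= 90*d^2 + 1010*d + n^2*(216*d + 48) + n*(27*d^2 + 1023*d + 226) + 220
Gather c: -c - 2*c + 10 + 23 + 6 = 39 - 3*c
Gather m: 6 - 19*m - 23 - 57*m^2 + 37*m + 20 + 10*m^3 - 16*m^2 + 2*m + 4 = 10*m^3 - 73*m^2 + 20*m + 7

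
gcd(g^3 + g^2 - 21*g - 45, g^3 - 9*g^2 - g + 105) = g^2 - 2*g - 15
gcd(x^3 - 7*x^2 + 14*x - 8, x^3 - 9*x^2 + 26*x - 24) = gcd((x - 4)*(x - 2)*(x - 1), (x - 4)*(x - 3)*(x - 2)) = x^2 - 6*x + 8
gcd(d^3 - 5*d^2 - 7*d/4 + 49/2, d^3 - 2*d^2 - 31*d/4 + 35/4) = d - 7/2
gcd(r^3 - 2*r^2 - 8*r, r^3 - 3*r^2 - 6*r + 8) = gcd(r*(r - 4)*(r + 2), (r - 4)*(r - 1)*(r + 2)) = r^2 - 2*r - 8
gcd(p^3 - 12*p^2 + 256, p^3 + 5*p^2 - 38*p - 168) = p + 4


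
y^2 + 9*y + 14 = (y + 2)*(y + 7)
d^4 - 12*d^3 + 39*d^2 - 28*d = d*(d - 7)*(d - 4)*(d - 1)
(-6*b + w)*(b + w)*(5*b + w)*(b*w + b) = -30*b^4*w - 30*b^4 - 31*b^3*w^2 - 31*b^3*w + b*w^4 + b*w^3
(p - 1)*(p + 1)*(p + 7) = p^3 + 7*p^2 - p - 7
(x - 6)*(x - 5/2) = x^2 - 17*x/2 + 15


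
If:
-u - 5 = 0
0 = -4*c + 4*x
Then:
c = x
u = -5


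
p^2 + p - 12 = (p - 3)*(p + 4)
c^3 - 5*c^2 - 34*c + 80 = (c - 8)*(c - 2)*(c + 5)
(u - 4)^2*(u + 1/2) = u^3 - 15*u^2/2 + 12*u + 8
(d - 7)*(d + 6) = d^2 - d - 42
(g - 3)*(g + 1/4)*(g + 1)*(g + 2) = g^4 + g^3/4 - 7*g^2 - 31*g/4 - 3/2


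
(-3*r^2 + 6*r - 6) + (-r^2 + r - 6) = -4*r^2 + 7*r - 12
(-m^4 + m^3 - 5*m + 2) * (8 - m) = m^5 - 9*m^4 + 8*m^3 + 5*m^2 - 42*m + 16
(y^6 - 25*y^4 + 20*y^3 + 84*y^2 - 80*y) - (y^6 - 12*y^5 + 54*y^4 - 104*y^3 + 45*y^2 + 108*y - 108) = 12*y^5 - 79*y^4 + 124*y^3 + 39*y^2 - 188*y + 108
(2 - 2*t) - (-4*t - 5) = 2*t + 7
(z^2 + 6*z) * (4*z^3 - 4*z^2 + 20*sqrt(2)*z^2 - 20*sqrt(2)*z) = 4*z^5 + 20*z^4 + 20*sqrt(2)*z^4 - 24*z^3 + 100*sqrt(2)*z^3 - 120*sqrt(2)*z^2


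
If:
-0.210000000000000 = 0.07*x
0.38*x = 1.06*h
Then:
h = -1.08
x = -3.00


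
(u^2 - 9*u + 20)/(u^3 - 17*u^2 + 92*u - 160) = 1/(u - 8)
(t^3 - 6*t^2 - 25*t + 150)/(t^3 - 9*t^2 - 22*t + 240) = (t - 5)/(t - 8)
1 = 1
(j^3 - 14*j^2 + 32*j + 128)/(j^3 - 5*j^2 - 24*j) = (j^2 - 6*j - 16)/(j*(j + 3))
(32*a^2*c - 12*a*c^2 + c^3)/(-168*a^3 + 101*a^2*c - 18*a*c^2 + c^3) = c*(-4*a + c)/(21*a^2 - 10*a*c + c^2)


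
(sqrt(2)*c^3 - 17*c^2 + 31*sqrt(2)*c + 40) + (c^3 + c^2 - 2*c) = c^3 + sqrt(2)*c^3 - 16*c^2 - 2*c + 31*sqrt(2)*c + 40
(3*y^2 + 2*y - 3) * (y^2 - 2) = 3*y^4 + 2*y^3 - 9*y^2 - 4*y + 6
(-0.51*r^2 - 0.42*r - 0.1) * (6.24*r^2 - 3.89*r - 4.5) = -3.1824*r^4 - 0.6369*r^3 + 3.3048*r^2 + 2.279*r + 0.45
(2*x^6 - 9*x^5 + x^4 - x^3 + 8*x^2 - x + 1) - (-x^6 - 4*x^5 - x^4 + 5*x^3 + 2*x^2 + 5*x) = 3*x^6 - 5*x^5 + 2*x^4 - 6*x^3 + 6*x^2 - 6*x + 1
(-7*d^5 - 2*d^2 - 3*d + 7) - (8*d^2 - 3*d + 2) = -7*d^5 - 10*d^2 + 5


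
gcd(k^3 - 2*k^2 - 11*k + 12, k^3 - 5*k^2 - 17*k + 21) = k^2 + 2*k - 3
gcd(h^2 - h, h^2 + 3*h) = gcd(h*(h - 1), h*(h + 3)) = h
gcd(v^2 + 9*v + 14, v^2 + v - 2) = v + 2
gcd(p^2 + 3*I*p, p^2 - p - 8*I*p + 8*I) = 1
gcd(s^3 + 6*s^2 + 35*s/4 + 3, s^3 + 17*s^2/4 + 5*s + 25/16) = s + 1/2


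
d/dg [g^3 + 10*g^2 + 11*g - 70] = 3*g^2 + 20*g + 11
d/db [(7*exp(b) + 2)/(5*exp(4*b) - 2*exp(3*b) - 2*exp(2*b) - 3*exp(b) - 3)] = (-105*exp(4*b) - 12*exp(3*b) + 26*exp(2*b) + 8*exp(b) - 15)*exp(b)/(25*exp(8*b) - 20*exp(7*b) - 16*exp(6*b) - 22*exp(5*b) - 14*exp(4*b) + 24*exp(3*b) + 21*exp(2*b) + 18*exp(b) + 9)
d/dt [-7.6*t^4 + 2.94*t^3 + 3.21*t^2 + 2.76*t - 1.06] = -30.4*t^3 + 8.82*t^2 + 6.42*t + 2.76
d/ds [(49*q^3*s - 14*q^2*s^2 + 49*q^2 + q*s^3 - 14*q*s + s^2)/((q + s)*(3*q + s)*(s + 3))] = ((q + s)*(3*q + s)*(s + 3)*(49*q^3 - 28*q^2*s + 3*q*s^2 - 14*q + 2*s) + (q + s)*(3*q + s)*(-49*q^3*s + 14*q^2*s^2 - 49*q^2 - q*s^3 + 14*q*s - s^2) + (q + s)*(s + 3)*(-49*q^3*s + 14*q^2*s^2 - 49*q^2 - q*s^3 + 14*q*s - s^2) + (3*q + s)*(s + 3)*(-49*q^3*s + 14*q^2*s^2 - 49*q^2 - q*s^3 + 14*q*s - s^2))/((q + s)^2*(3*q + s)^2*(s + 3)^2)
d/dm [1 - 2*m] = -2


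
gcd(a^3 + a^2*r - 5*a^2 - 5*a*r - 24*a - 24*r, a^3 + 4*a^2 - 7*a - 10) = 1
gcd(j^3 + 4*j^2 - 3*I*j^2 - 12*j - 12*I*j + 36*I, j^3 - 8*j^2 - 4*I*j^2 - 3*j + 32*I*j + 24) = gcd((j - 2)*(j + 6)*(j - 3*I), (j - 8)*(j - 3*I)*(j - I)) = j - 3*I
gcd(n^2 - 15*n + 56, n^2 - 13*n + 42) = n - 7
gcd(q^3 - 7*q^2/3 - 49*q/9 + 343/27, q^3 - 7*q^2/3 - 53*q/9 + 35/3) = q + 7/3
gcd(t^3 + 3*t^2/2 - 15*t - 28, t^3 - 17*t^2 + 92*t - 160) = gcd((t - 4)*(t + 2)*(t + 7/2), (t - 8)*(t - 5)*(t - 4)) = t - 4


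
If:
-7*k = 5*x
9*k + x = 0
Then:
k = 0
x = 0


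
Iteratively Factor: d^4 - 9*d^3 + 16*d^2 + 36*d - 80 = (d - 4)*(d^3 - 5*d^2 - 4*d + 20) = (d - 5)*(d - 4)*(d^2 - 4) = (d - 5)*(d - 4)*(d + 2)*(d - 2)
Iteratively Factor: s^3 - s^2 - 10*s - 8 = (s - 4)*(s^2 + 3*s + 2) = (s - 4)*(s + 2)*(s + 1)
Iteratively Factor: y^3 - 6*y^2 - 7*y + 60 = (y + 3)*(y^2 - 9*y + 20) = (y - 4)*(y + 3)*(y - 5)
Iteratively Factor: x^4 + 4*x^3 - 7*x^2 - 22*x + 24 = (x - 1)*(x^3 + 5*x^2 - 2*x - 24) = (x - 1)*(x + 3)*(x^2 + 2*x - 8) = (x - 2)*(x - 1)*(x + 3)*(x + 4)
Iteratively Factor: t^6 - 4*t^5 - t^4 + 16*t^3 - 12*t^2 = (t)*(t^5 - 4*t^4 - t^3 + 16*t^2 - 12*t) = t*(t - 1)*(t^4 - 3*t^3 - 4*t^2 + 12*t) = t*(t - 1)*(t + 2)*(t^3 - 5*t^2 + 6*t) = t^2*(t - 1)*(t + 2)*(t^2 - 5*t + 6) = t^2*(t - 2)*(t - 1)*(t + 2)*(t - 3)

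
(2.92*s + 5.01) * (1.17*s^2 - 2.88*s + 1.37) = 3.4164*s^3 - 2.5479*s^2 - 10.4284*s + 6.8637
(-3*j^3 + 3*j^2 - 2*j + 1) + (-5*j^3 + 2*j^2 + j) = -8*j^3 + 5*j^2 - j + 1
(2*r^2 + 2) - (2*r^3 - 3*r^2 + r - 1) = -2*r^3 + 5*r^2 - r + 3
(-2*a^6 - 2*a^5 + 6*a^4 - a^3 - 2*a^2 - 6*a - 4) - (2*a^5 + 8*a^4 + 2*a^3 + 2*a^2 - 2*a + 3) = -2*a^6 - 4*a^5 - 2*a^4 - 3*a^3 - 4*a^2 - 4*a - 7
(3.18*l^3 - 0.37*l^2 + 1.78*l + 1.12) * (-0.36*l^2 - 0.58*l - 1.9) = -1.1448*l^5 - 1.7112*l^4 - 6.4682*l^3 - 0.7326*l^2 - 4.0316*l - 2.128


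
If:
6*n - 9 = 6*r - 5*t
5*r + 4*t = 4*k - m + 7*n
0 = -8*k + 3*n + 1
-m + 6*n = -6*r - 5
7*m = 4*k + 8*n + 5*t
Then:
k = 2315/17422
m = 6457/8711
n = 183/8711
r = -6366/8711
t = 7821/8711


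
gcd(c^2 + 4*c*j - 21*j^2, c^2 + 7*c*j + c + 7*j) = c + 7*j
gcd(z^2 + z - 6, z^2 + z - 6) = z^2 + z - 6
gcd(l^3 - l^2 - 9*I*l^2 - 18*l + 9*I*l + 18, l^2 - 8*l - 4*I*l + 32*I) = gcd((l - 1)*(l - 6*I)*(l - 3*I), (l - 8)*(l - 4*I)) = 1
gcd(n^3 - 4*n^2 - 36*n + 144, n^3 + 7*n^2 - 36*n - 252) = n^2 - 36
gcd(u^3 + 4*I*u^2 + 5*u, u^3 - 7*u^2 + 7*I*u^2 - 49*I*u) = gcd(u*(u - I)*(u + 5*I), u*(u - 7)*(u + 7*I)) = u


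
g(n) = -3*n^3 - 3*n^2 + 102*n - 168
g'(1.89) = 58.51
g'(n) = -9*n^2 - 6*n + 102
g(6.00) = -312.00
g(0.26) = -141.74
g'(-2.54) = 59.18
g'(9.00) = -681.00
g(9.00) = -1680.00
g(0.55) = -113.31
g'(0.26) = 99.83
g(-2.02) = -361.55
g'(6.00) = -258.00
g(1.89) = -6.19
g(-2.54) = -397.27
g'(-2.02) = 77.40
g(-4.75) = -398.67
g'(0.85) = 90.40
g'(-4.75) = -72.56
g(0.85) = -85.31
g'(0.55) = 95.98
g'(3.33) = -17.78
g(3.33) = 27.62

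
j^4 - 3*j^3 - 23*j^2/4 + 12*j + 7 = (j - 7/2)*(j - 2)*(j + 1/2)*(j + 2)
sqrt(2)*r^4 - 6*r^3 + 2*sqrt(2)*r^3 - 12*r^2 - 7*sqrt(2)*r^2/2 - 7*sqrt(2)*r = r*(r + 2)*(r - 7*sqrt(2)/2)*(sqrt(2)*r + 1)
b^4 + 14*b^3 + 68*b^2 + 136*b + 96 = (b + 2)^2*(b + 4)*(b + 6)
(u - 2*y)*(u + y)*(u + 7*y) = u^3 + 6*u^2*y - 9*u*y^2 - 14*y^3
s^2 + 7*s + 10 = (s + 2)*(s + 5)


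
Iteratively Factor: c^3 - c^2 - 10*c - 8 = (c + 1)*(c^2 - 2*c - 8) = (c + 1)*(c + 2)*(c - 4)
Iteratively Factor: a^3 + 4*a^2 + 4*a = (a + 2)*(a^2 + 2*a) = (a + 2)^2*(a)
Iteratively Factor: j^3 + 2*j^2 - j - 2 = (j + 2)*(j^2 - 1) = (j - 1)*(j + 2)*(j + 1)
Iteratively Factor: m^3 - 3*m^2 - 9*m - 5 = (m + 1)*(m^2 - 4*m - 5) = (m - 5)*(m + 1)*(m + 1)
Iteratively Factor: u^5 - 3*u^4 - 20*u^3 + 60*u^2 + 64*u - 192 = (u - 2)*(u^4 - u^3 - 22*u^2 + 16*u + 96) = (u - 2)*(u + 2)*(u^3 - 3*u^2 - 16*u + 48) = (u - 4)*(u - 2)*(u + 2)*(u^2 + u - 12) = (u - 4)*(u - 2)*(u + 2)*(u + 4)*(u - 3)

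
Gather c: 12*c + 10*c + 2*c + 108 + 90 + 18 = 24*c + 216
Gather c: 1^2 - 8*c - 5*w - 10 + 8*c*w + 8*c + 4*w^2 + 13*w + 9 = 8*c*w + 4*w^2 + 8*w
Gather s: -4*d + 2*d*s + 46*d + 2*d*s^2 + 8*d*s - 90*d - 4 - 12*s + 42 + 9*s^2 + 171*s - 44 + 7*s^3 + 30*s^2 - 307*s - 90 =-48*d + 7*s^3 + s^2*(2*d + 39) + s*(10*d - 148) - 96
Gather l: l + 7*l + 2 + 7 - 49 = 8*l - 40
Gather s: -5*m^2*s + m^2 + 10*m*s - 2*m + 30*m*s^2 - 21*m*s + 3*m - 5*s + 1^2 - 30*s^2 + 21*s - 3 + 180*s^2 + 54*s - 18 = m^2 + m + s^2*(30*m + 150) + s*(-5*m^2 - 11*m + 70) - 20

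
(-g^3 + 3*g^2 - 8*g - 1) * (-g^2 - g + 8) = g^5 - 2*g^4 - 3*g^3 + 33*g^2 - 63*g - 8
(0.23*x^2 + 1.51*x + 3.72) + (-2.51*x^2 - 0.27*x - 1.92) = -2.28*x^2 + 1.24*x + 1.8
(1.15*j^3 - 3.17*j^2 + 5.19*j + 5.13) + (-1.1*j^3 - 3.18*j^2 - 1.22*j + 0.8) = 0.0499999999999998*j^3 - 6.35*j^2 + 3.97*j + 5.93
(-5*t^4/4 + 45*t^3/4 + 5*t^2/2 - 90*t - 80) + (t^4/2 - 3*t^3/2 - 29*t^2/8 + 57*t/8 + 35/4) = -3*t^4/4 + 39*t^3/4 - 9*t^2/8 - 663*t/8 - 285/4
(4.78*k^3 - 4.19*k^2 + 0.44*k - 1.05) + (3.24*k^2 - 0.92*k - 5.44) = 4.78*k^3 - 0.95*k^2 - 0.48*k - 6.49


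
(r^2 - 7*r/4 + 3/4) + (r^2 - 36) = 2*r^2 - 7*r/4 - 141/4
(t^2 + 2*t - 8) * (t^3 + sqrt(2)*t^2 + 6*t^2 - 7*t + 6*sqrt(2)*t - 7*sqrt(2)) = t^5 + sqrt(2)*t^4 + 8*t^4 - 3*t^3 + 8*sqrt(2)*t^3 - 62*t^2 - 3*sqrt(2)*t^2 - 62*sqrt(2)*t + 56*t + 56*sqrt(2)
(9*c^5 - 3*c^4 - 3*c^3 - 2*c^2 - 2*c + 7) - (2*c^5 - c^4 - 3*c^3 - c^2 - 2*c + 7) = 7*c^5 - 2*c^4 - c^2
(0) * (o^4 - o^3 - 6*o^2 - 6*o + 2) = 0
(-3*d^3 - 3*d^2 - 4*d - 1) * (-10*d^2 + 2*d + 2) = 30*d^5 + 24*d^4 + 28*d^3 - 4*d^2 - 10*d - 2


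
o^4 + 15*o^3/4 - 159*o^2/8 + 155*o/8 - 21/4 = (o - 2)*(o - 3/4)*(o - 1/2)*(o + 7)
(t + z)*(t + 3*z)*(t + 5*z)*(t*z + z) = t^4*z + 9*t^3*z^2 + t^3*z + 23*t^2*z^3 + 9*t^2*z^2 + 15*t*z^4 + 23*t*z^3 + 15*z^4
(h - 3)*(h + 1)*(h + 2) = h^3 - 7*h - 6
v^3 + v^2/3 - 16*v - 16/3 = (v - 4)*(v + 1/3)*(v + 4)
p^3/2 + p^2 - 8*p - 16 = (p/2 + 1)*(p - 4)*(p + 4)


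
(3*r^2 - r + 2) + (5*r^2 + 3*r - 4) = 8*r^2 + 2*r - 2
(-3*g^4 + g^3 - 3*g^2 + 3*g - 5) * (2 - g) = 3*g^5 - 7*g^4 + 5*g^3 - 9*g^2 + 11*g - 10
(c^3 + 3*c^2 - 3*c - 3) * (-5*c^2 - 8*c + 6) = -5*c^5 - 23*c^4 - 3*c^3 + 57*c^2 + 6*c - 18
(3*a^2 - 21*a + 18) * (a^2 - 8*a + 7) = 3*a^4 - 45*a^3 + 207*a^2 - 291*a + 126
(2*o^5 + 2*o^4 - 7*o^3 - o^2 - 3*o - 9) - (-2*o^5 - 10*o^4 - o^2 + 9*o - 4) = 4*o^5 + 12*o^4 - 7*o^3 - 12*o - 5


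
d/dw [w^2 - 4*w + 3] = 2*w - 4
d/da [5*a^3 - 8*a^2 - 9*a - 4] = 15*a^2 - 16*a - 9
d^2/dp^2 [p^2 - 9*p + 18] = 2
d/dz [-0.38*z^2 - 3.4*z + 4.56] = -0.76*z - 3.4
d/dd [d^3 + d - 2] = 3*d^2 + 1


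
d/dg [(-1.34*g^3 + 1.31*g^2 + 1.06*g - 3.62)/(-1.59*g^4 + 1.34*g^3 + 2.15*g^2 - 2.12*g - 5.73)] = (-2.1306*g^6 + 4.1658*g^5 + 0.4198*g^4 - 20.1824*g^3 + 32.5308*g^2 + 0.553399999999996*g - 13.7482)/(2.5281*g^8 - 4.2612*g^7 - 5.0414*g^6 + 12.5036*g^5 + 17.1623*g^4 - 24.4724*g^3 - 20.1446*g^2 + 24.2952*g + 32.8329)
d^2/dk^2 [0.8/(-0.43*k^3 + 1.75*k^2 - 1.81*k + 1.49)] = ((2.064*k - 2.8)*(0.43*k^3 - 1.75*k^2 + 1.81*k - 1.49) - 0.8*(1.29*k^2 - 3.5*k + 1.81)*(2.58*k^2 - 7.0*k + 3.62))/(0.43*k^3 - 1.75*k^2 + 1.81*k - 1.49)^3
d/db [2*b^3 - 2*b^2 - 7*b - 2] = 6*b^2 - 4*b - 7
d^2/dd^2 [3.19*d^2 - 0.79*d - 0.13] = 6.38000000000000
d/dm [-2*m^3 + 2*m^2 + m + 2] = -6*m^2 + 4*m + 1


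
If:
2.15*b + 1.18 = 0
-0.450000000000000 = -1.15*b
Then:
No Solution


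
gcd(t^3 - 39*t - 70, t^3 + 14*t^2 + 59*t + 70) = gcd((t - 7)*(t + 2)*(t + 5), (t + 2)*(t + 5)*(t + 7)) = t^2 + 7*t + 10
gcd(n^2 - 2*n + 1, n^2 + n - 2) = n - 1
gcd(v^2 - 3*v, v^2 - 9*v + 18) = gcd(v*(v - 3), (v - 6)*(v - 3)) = v - 3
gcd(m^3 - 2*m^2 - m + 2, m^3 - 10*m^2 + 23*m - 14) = m^2 - 3*m + 2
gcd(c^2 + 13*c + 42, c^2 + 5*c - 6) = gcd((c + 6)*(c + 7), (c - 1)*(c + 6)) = c + 6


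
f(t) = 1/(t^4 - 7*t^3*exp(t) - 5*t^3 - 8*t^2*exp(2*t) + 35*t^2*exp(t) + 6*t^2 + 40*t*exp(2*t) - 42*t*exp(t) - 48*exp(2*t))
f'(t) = (7*t^3*exp(t) - 4*t^3 + 16*t^2*exp(2*t) - 14*t^2*exp(t) + 15*t^2 - 64*t*exp(2*t) - 28*t*exp(t) - 12*t + 56*exp(2*t) + 42*exp(t))/(t^4 - 7*t^3*exp(t) - 5*t^3 - 8*t^2*exp(2*t) + 35*t^2*exp(t) + 6*t^2 + 40*t*exp(2*t) - 42*t*exp(t) - 48*exp(2*t))^2 = (7*t^3*exp(t) - 4*t^3 + 16*t^2*exp(2*t) - 14*t^2*exp(t) + 15*t^2 - 64*t*exp(2*t) - 28*t*exp(t) - 12*t + 56*exp(2*t) + 42*exp(t))/(-t^4 + 7*t^3*exp(t) + 5*t^3 + 8*t^2*exp(2*t) - 35*t^2*exp(t) - 6*t^2 - 40*t*exp(2*t) + 42*t*exp(t) + 48*exp(2*t))^2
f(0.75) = -0.01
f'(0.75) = 0.01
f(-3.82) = 0.00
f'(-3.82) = 0.00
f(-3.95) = 0.00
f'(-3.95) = 0.00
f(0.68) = -0.01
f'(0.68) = 0.01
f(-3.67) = 0.00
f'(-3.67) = 0.00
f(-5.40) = 0.00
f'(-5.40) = 0.00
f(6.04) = -0.00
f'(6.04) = 0.00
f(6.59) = -0.00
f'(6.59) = 0.00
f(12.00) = 0.00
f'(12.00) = 0.00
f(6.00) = 0.00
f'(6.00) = 0.00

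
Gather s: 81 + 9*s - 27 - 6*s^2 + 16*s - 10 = -6*s^2 + 25*s + 44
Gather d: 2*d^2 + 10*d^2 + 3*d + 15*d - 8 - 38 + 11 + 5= 12*d^2 + 18*d - 30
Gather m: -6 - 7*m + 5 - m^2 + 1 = -m^2 - 7*m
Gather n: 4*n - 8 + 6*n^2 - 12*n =6*n^2 - 8*n - 8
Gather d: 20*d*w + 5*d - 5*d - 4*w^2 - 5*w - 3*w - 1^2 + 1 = 20*d*w - 4*w^2 - 8*w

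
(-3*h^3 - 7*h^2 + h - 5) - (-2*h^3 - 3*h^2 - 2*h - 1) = -h^3 - 4*h^2 + 3*h - 4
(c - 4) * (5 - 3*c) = -3*c^2 + 17*c - 20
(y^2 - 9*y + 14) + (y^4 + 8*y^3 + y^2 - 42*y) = y^4 + 8*y^3 + 2*y^2 - 51*y + 14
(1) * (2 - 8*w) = 2 - 8*w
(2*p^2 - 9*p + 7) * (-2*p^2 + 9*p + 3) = -4*p^4 + 36*p^3 - 89*p^2 + 36*p + 21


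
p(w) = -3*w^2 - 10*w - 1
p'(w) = -6*w - 10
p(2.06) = -34.33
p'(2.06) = -22.36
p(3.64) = -77.15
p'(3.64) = -31.84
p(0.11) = -2.14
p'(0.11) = -10.66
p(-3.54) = -3.19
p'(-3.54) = 11.24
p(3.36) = -68.47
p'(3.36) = -30.16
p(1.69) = -26.47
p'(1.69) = -20.14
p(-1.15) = 6.53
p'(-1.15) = -3.10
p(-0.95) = 5.79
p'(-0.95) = -4.30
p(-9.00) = -154.00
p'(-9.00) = 44.00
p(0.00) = -1.00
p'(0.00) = -10.00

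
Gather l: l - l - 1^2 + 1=0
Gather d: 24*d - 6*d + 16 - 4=18*d + 12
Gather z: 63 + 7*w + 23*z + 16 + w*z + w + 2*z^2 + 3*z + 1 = 8*w + 2*z^2 + z*(w + 26) + 80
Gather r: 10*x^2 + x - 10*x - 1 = 10*x^2 - 9*x - 1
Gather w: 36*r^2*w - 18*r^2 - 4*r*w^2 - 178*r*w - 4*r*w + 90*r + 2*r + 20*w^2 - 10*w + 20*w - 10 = -18*r^2 + 92*r + w^2*(20 - 4*r) + w*(36*r^2 - 182*r + 10) - 10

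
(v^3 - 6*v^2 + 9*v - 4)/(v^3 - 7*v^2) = (v^3 - 6*v^2 + 9*v - 4)/(v^2*(v - 7))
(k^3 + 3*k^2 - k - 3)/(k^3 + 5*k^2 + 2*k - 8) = (k^2 + 4*k + 3)/(k^2 + 6*k + 8)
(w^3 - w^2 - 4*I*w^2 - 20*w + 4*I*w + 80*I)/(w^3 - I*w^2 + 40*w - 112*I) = (w^2 - w - 20)/(w^2 + 3*I*w + 28)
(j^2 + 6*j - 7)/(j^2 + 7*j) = (j - 1)/j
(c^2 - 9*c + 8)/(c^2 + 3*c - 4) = (c - 8)/(c + 4)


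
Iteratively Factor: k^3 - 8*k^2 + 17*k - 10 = (k - 1)*(k^2 - 7*k + 10) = (k - 2)*(k - 1)*(k - 5)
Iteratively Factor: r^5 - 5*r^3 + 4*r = (r - 2)*(r^4 + 2*r^3 - r^2 - 2*r) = (r - 2)*(r + 2)*(r^3 - r) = (r - 2)*(r + 1)*(r + 2)*(r^2 - r) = r*(r - 2)*(r + 1)*(r + 2)*(r - 1)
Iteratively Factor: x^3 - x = (x + 1)*(x^2 - x) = (x - 1)*(x + 1)*(x)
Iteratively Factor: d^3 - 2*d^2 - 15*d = (d + 3)*(d^2 - 5*d) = d*(d + 3)*(d - 5)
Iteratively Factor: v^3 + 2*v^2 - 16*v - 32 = (v + 2)*(v^2 - 16) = (v + 2)*(v + 4)*(v - 4)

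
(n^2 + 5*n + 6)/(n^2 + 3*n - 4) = (n^2 + 5*n + 6)/(n^2 + 3*n - 4)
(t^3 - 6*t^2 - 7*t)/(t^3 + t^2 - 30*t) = (t^2 - 6*t - 7)/(t^2 + t - 30)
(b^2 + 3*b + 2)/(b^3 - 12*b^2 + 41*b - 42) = (b^2 + 3*b + 2)/(b^3 - 12*b^2 + 41*b - 42)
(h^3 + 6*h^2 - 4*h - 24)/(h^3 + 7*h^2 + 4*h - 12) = (h - 2)/(h - 1)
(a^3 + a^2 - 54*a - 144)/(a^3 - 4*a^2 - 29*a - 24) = (a + 6)/(a + 1)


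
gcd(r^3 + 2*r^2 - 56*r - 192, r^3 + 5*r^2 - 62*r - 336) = r^2 - 2*r - 48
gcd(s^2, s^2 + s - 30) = 1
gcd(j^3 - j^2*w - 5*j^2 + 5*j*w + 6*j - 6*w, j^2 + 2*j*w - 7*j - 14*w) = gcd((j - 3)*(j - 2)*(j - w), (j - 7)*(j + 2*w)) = 1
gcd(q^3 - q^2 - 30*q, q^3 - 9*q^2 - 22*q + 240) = q^2 - q - 30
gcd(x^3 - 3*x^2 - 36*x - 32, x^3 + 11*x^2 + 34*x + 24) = x^2 + 5*x + 4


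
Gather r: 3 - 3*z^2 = 3 - 3*z^2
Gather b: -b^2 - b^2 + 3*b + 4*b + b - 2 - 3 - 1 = -2*b^2 + 8*b - 6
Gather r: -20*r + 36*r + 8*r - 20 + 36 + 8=24*r + 24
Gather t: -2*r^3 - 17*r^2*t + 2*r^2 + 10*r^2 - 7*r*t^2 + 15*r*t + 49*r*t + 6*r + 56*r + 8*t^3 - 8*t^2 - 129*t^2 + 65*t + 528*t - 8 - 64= -2*r^3 + 12*r^2 + 62*r + 8*t^3 + t^2*(-7*r - 137) + t*(-17*r^2 + 64*r + 593) - 72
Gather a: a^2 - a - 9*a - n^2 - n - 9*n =a^2 - 10*a - n^2 - 10*n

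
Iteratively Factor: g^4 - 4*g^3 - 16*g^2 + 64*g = (g + 4)*(g^3 - 8*g^2 + 16*g) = (g - 4)*(g + 4)*(g^2 - 4*g) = (g - 4)^2*(g + 4)*(g)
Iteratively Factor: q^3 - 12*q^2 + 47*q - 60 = (q - 3)*(q^2 - 9*q + 20) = (q - 4)*(q - 3)*(q - 5)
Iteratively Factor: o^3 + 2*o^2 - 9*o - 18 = (o - 3)*(o^2 + 5*o + 6) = (o - 3)*(o + 2)*(o + 3)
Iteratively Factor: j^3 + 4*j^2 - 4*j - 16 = (j + 2)*(j^2 + 2*j - 8) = (j - 2)*(j + 2)*(j + 4)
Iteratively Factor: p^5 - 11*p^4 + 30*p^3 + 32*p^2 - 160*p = (p)*(p^4 - 11*p^3 + 30*p^2 + 32*p - 160) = p*(p - 5)*(p^3 - 6*p^2 + 32) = p*(p - 5)*(p - 4)*(p^2 - 2*p - 8) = p*(p - 5)*(p - 4)*(p + 2)*(p - 4)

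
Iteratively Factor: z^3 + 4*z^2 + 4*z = (z)*(z^2 + 4*z + 4) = z*(z + 2)*(z + 2)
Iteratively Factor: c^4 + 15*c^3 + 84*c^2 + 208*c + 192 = (c + 3)*(c^3 + 12*c^2 + 48*c + 64) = (c + 3)*(c + 4)*(c^2 + 8*c + 16) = (c + 3)*(c + 4)^2*(c + 4)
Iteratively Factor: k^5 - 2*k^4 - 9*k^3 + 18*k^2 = (k)*(k^4 - 2*k^3 - 9*k^2 + 18*k) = k*(k + 3)*(k^3 - 5*k^2 + 6*k) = k^2*(k + 3)*(k^2 - 5*k + 6) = k^2*(k - 3)*(k + 3)*(k - 2)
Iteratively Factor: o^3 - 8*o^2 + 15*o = (o - 3)*(o^2 - 5*o) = o*(o - 3)*(o - 5)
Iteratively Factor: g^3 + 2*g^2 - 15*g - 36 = (g + 3)*(g^2 - g - 12) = (g - 4)*(g + 3)*(g + 3)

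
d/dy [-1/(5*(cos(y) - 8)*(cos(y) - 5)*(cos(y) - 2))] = 3*(sin(y)^2 + 10*cos(y) - 23)*sin(y)/(5*(cos(y) - 8)^2*(cos(y) - 5)^2*(cos(y) - 2)^2)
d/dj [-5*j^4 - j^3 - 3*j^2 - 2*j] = -20*j^3 - 3*j^2 - 6*j - 2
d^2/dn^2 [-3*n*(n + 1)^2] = -18*n - 12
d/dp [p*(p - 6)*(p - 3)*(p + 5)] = 4*p^3 - 12*p^2 - 54*p + 90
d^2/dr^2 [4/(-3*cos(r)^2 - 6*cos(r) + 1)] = 6*(24*sin(r)^4 - 44*sin(r)^2 - 41*cos(r) + 9*cos(3*r) - 32)/(-3*sin(r)^2 + 6*cos(r) + 2)^3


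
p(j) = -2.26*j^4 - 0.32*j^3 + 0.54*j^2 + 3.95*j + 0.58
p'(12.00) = -15742.45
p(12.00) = -47290.58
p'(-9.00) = 6506.63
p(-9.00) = -14585.81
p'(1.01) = -5.25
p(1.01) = 2.44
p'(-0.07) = 3.87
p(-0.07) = 0.31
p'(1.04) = -6.13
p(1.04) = 2.27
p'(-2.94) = 222.20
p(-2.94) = -167.08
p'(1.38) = -20.15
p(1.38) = -1.98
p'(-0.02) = 3.93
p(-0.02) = 0.50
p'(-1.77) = 49.16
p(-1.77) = -25.13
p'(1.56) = -31.02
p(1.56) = -6.54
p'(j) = -9.04*j^3 - 0.96*j^2 + 1.08*j + 3.95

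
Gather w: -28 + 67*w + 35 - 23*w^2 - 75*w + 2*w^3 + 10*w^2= 2*w^3 - 13*w^2 - 8*w + 7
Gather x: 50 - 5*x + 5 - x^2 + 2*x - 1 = -x^2 - 3*x + 54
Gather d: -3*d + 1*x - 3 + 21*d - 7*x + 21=18*d - 6*x + 18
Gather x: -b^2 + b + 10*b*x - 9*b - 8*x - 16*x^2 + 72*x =-b^2 - 8*b - 16*x^2 + x*(10*b + 64)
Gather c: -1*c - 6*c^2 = -6*c^2 - c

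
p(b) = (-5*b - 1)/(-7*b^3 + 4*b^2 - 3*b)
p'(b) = (-5*b - 1)*(21*b^2 - 8*b + 3)/(-7*b^3 + 4*b^2 - 3*b)^2 - 5/(-7*b^3 + 4*b^2 - 3*b) = (-70*b^3 - b^2 + 8*b - 3)/(b^2*(49*b^4 - 56*b^3 + 58*b^2 - 24*b + 9))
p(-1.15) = 0.25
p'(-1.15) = 0.25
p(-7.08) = 0.01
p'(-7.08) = 0.00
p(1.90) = 0.27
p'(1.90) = -0.31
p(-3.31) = 0.05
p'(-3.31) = 0.03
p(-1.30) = 0.21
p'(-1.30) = 0.20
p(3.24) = 0.08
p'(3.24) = -0.06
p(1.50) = 0.44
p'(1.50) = -0.63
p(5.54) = 0.03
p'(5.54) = -0.01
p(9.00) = 0.01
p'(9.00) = 0.00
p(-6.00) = 0.02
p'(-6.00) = 0.01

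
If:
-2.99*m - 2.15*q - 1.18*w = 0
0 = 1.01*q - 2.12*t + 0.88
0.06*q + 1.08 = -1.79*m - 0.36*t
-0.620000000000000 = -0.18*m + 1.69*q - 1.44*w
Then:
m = -0.75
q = 0.46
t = 0.63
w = 1.06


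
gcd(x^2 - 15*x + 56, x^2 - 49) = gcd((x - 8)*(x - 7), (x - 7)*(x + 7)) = x - 7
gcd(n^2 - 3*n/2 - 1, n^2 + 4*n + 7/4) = n + 1/2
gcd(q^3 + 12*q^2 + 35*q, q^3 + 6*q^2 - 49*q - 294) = q + 7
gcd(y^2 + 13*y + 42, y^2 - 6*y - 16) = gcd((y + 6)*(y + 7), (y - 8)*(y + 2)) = 1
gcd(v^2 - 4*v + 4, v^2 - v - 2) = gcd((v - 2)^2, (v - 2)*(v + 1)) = v - 2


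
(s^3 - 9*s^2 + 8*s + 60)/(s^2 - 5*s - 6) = (s^2 - 3*s - 10)/(s + 1)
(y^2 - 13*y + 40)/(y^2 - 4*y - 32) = (y - 5)/(y + 4)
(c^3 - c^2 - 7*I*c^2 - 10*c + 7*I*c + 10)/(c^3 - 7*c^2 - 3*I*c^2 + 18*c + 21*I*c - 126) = (c^3 - c^2*(1 + 7*I) + c*(-10 + 7*I) + 10)/(c^3 - c^2*(7 + 3*I) + 3*c*(6 + 7*I) - 126)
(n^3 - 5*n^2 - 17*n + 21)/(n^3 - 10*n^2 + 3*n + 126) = (n - 1)/(n - 6)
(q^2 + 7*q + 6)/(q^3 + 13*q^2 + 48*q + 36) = 1/(q + 6)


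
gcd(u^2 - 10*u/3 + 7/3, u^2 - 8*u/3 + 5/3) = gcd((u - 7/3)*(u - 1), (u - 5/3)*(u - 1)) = u - 1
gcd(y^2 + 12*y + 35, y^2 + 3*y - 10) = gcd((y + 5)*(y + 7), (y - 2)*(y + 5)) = y + 5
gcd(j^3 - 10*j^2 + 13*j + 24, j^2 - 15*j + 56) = j - 8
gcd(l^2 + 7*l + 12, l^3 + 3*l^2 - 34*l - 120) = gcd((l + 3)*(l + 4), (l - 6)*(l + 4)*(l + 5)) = l + 4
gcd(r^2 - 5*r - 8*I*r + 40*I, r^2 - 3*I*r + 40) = r - 8*I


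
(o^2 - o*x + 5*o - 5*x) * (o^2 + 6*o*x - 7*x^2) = o^4 + 5*o^3*x + 5*o^3 - 13*o^2*x^2 + 25*o^2*x + 7*o*x^3 - 65*o*x^2 + 35*x^3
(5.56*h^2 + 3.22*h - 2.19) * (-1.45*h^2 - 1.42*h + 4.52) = -8.062*h^4 - 12.5642*h^3 + 23.7343*h^2 + 17.6642*h - 9.8988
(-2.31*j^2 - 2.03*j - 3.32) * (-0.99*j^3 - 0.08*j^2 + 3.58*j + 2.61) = 2.2869*j^5 + 2.1945*j^4 - 4.8206*j^3 - 13.0309*j^2 - 17.1839*j - 8.6652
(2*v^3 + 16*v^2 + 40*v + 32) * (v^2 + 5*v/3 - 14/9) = 2*v^5 + 58*v^4/3 + 572*v^3/9 + 664*v^2/9 - 80*v/9 - 448/9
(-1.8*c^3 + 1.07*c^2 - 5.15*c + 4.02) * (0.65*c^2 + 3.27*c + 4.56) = -1.17*c^5 - 5.1905*c^4 - 8.0566*c^3 - 9.3483*c^2 - 10.3386*c + 18.3312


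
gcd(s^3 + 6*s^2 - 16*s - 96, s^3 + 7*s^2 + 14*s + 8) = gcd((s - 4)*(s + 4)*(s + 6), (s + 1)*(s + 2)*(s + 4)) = s + 4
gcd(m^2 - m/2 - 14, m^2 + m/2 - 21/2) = m + 7/2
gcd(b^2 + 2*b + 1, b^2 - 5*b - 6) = b + 1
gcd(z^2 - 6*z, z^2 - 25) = 1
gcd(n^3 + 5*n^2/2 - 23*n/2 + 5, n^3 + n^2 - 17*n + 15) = n + 5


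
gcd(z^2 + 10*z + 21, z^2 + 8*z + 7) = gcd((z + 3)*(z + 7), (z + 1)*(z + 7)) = z + 7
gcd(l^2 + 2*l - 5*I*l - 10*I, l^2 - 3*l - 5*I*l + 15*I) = l - 5*I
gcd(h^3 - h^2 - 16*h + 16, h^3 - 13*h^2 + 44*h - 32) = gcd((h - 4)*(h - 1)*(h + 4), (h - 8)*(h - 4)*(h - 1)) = h^2 - 5*h + 4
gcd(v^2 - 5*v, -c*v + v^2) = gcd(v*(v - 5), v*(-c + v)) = v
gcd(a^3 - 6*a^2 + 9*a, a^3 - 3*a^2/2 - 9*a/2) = a^2 - 3*a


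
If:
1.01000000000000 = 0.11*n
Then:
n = 9.18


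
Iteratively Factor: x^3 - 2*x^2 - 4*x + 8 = (x + 2)*(x^2 - 4*x + 4) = (x - 2)*(x + 2)*(x - 2)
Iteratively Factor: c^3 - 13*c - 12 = (c + 3)*(c^2 - 3*c - 4) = (c + 1)*(c + 3)*(c - 4)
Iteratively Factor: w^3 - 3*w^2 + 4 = (w - 2)*(w^2 - w - 2) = (w - 2)*(w + 1)*(w - 2)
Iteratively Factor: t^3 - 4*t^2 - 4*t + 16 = (t - 2)*(t^2 - 2*t - 8) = (t - 4)*(t - 2)*(t + 2)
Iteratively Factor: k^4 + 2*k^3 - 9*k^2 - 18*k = (k + 3)*(k^3 - k^2 - 6*k) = (k + 2)*(k + 3)*(k^2 - 3*k) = (k - 3)*(k + 2)*(k + 3)*(k)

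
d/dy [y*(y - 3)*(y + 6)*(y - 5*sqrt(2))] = 4*y^3 - 15*sqrt(2)*y^2 + 9*y^2 - 30*sqrt(2)*y - 36*y + 90*sqrt(2)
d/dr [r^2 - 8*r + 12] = 2*r - 8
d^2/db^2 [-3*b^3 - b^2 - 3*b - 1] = -18*b - 2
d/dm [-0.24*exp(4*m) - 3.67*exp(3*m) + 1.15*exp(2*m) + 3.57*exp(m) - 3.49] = (-0.96*exp(3*m) - 11.01*exp(2*m) + 2.3*exp(m) + 3.57)*exp(m)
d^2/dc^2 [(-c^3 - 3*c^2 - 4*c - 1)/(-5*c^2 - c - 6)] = 2*(56*c^3 - 177*c^2 - 237*c + 55)/(125*c^6 + 75*c^5 + 465*c^4 + 181*c^3 + 558*c^2 + 108*c + 216)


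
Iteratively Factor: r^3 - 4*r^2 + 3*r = (r)*(r^2 - 4*r + 3) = r*(r - 1)*(r - 3)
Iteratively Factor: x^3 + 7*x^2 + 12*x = (x + 3)*(x^2 + 4*x) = x*(x + 3)*(x + 4)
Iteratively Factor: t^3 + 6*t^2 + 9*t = (t + 3)*(t^2 + 3*t) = t*(t + 3)*(t + 3)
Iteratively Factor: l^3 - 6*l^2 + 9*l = (l - 3)*(l^2 - 3*l) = l*(l - 3)*(l - 3)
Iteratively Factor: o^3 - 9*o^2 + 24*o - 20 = (o - 2)*(o^2 - 7*o + 10) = (o - 2)^2*(o - 5)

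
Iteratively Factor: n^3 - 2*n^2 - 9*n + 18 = (n - 3)*(n^2 + n - 6) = (n - 3)*(n + 3)*(n - 2)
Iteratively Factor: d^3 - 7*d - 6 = (d - 3)*(d^2 + 3*d + 2) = (d - 3)*(d + 1)*(d + 2)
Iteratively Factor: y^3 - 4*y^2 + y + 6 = (y + 1)*(y^2 - 5*y + 6) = (y - 3)*(y + 1)*(y - 2)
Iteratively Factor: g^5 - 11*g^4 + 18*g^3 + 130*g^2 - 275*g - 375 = (g + 1)*(g^4 - 12*g^3 + 30*g^2 + 100*g - 375) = (g + 1)*(g + 3)*(g^3 - 15*g^2 + 75*g - 125) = (g - 5)*(g + 1)*(g + 3)*(g^2 - 10*g + 25) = (g - 5)^2*(g + 1)*(g + 3)*(g - 5)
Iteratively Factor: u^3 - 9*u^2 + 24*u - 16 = (u - 4)*(u^2 - 5*u + 4) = (u - 4)*(u - 1)*(u - 4)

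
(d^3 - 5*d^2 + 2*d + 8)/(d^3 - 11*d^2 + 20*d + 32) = (d - 2)/(d - 8)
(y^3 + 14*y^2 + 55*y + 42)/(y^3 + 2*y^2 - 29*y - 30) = (y + 7)/(y - 5)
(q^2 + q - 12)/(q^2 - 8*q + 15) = (q + 4)/(q - 5)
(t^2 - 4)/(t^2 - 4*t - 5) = (4 - t^2)/(-t^2 + 4*t + 5)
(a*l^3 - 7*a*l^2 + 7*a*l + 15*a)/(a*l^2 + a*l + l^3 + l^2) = a*(l^2 - 8*l + 15)/(l*(a + l))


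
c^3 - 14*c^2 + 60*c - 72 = (c - 6)^2*(c - 2)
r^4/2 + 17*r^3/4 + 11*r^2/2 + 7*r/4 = r*(r/2 + 1/2)*(r + 1/2)*(r + 7)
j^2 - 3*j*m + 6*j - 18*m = (j + 6)*(j - 3*m)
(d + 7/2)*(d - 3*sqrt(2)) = d^2 - 3*sqrt(2)*d + 7*d/2 - 21*sqrt(2)/2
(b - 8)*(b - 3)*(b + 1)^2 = b^4 - 9*b^3 + 3*b^2 + 37*b + 24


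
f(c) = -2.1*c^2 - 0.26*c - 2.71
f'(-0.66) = 2.51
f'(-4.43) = 18.35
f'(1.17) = -5.17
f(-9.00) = -170.47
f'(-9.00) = 37.54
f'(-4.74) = 19.65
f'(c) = -4.2*c - 0.26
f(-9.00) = -170.47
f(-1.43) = -6.63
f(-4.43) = -42.77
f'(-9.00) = 37.54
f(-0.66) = -3.45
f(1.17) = -5.89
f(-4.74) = -48.66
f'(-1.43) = 5.75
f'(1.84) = -7.99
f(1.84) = -10.30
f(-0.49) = -3.09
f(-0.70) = -3.56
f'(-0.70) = 2.68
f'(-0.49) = 1.80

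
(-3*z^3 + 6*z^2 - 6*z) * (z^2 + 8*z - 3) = -3*z^5 - 18*z^4 + 51*z^3 - 66*z^2 + 18*z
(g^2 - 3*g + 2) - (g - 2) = g^2 - 4*g + 4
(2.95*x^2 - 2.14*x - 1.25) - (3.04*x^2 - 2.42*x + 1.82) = -0.0899999999999999*x^2 + 0.28*x - 3.07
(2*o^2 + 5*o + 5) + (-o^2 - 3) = o^2 + 5*o + 2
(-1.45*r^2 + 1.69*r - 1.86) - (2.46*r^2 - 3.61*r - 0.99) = -3.91*r^2 + 5.3*r - 0.87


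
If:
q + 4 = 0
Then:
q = -4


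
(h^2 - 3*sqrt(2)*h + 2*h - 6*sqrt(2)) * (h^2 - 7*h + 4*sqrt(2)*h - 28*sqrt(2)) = h^4 - 5*h^3 + sqrt(2)*h^3 - 38*h^2 - 5*sqrt(2)*h^2 - 14*sqrt(2)*h + 120*h + 336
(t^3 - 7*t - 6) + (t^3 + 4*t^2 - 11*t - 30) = 2*t^3 + 4*t^2 - 18*t - 36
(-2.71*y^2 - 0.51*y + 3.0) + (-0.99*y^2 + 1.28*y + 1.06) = -3.7*y^2 + 0.77*y + 4.06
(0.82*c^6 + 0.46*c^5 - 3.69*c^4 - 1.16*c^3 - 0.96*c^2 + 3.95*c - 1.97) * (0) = 0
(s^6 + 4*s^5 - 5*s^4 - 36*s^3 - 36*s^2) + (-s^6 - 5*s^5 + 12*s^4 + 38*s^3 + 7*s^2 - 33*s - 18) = -s^5 + 7*s^4 + 2*s^3 - 29*s^2 - 33*s - 18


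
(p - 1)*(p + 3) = p^2 + 2*p - 3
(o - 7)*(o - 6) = o^2 - 13*o + 42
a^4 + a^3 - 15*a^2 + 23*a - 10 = (a - 2)*(a - 1)^2*(a + 5)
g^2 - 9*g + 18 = (g - 6)*(g - 3)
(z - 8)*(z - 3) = z^2 - 11*z + 24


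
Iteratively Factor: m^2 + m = (m)*(m + 1)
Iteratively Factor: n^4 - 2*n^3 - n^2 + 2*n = (n - 2)*(n^3 - n) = n*(n - 2)*(n^2 - 1) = n*(n - 2)*(n - 1)*(n + 1)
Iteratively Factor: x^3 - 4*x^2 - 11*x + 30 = (x - 5)*(x^2 + x - 6) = (x - 5)*(x + 3)*(x - 2)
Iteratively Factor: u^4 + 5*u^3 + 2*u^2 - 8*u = (u - 1)*(u^3 + 6*u^2 + 8*u) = (u - 1)*(u + 2)*(u^2 + 4*u) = u*(u - 1)*(u + 2)*(u + 4)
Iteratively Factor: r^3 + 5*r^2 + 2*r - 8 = (r - 1)*(r^2 + 6*r + 8) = (r - 1)*(r + 2)*(r + 4)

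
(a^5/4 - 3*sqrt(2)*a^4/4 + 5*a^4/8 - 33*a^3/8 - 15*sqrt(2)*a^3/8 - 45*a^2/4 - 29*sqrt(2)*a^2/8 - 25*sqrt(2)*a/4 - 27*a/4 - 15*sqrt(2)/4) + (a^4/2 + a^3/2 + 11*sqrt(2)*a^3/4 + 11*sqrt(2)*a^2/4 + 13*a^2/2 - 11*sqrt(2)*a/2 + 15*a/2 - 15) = a^5/4 - 3*sqrt(2)*a^4/4 + 9*a^4/8 - 29*a^3/8 + 7*sqrt(2)*a^3/8 - 19*a^2/4 - 7*sqrt(2)*a^2/8 - 47*sqrt(2)*a/4 + 3*a/4 - 15 - 15*sqrt(2)/4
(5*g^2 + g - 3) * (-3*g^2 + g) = -15*g^4 + 2*g^3 + 10*g^2 - 3*g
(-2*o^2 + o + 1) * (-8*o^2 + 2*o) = 16*o^4 - 12*o^3 - 6*o^2 + 2*o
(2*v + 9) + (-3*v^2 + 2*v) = -3*v^2 + 4*v + 9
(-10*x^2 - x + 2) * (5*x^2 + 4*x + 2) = -50*x^4 - 45*x^3 - 14*x^2 + 6*x + 4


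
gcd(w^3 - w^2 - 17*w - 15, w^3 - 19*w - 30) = w^2 - 2*w - 15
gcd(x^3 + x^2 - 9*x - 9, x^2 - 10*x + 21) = x - 3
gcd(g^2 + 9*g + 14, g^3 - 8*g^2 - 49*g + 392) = g + 7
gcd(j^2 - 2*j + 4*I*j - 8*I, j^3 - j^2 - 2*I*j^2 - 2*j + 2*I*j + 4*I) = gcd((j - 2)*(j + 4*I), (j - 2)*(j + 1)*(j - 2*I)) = j - 2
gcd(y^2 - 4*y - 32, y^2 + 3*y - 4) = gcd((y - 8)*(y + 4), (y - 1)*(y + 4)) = y + 4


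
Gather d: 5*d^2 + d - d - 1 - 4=5*d^2 - 5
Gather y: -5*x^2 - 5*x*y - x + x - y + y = -5*x^2 - 5*x*y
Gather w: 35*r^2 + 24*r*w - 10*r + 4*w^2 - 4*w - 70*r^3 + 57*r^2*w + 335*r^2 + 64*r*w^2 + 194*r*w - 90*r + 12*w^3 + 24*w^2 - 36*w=-70*r^3 + 370*r^2 - 100*r + 12*w^3 + w^2*(64*r + 28) + w*(57*r^2 + 218*r - 40)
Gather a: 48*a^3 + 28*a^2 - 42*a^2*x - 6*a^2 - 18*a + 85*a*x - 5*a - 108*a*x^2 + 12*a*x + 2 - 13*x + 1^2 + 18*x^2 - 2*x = 48*a^3 + a^2*(22 - 42*x) + a*(-108*x^2 + 97*x - 23) + 18*x^2 - 15*x + 3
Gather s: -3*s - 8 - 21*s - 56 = -24*s - 64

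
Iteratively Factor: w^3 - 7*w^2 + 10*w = (w - 5)*(w^2 - 2*w) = w*(w - 5)*(w - 2)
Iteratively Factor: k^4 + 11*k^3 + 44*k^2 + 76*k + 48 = (k + 4)*(k^3 + 7*k^2 + 16*k + 12) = (k + 2)*(k + 4)*(k^2 + 5*k + 6) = (k + 2)*(k + 3)*(k + 4)*(k + 2)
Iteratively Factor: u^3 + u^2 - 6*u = (u - 2)*(u^2 + 3*u) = u*(u - 2)*(u + 3)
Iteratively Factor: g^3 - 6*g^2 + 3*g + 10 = (g - 2)*(g^2 - 4*g - 5) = (g - 5)*(g - 2)*(g + 1)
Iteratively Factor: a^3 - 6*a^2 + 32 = (a - 4)*(a^2 - 2*a - 8) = (a - 4)*(a + 2)*(a - 4)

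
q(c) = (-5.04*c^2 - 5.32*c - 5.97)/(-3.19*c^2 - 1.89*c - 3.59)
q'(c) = (-10.08*c - 5.32)/(-3.19*c^2 - 1.89*c - 3.59) + (6.38*c + 1.89)*(-5.04*c^2 - 5.32*c - 5.97)/(-3.19*c^2 - 1.89*c - 3.59)^2 = (-7.4452*c^2 - 1.9014*c + 7.8155)/(10.1761*c^4 + 12.0582*c^3 + 26.4763*c^2 + 13.5702*c + 12.8881)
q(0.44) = 1.84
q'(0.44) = 0.22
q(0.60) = 1.87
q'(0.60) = 0.12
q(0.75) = 1.88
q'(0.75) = 0.05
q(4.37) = 1.72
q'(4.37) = -0.03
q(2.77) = 1.78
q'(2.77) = -0.05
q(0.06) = 1.70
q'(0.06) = 0.56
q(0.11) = 1.72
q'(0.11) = 0.51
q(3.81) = 1.74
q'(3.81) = -0.03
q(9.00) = 1.66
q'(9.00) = -0.01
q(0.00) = 1.66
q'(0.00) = 0.61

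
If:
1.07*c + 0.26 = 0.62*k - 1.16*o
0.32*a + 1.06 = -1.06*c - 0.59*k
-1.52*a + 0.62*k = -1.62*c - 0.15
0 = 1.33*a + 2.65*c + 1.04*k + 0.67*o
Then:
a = -3.01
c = -9.13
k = 16.24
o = 16.88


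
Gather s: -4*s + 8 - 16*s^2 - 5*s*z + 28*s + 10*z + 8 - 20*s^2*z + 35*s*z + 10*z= s^2*(-20*z - 16) + s*(30*z + 24) + 20*z + 16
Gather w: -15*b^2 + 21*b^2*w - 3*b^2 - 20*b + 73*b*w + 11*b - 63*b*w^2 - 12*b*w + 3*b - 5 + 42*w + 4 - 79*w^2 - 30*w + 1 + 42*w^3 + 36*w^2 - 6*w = -18*b^2 - 6*b + 42*w^3 + w^2*(-63*b - 43) + w*(21*b^2 + 61*b + 6)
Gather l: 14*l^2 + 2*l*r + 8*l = 14*l^2 + l*(2*r + 8)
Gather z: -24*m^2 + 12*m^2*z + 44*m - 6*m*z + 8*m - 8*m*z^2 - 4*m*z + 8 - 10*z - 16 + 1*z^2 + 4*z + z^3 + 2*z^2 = -24*m^2 + 52*m + z^3 + z^2*(3 - 8*m) + z*(12*m^2 - 10*m - 6) - 8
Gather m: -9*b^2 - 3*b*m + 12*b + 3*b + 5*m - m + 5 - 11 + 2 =-9*b^2 + 15*b + m*(4 - 3*b) - 4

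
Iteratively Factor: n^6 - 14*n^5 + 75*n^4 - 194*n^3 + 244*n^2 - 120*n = (n - 2)*(n^5 - 12*n^4 + 51*n^3 - 92*n^2 + 60*n) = (n - 2)^2*(n^4 - 10*n^3 + 31*n^2 - 30*n) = (n - 2)^3*(n^3 - 8*n^2 + 15*n) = n*(n - 2)^3*(n^2 - 8*n + 15) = n*(n - 5)*(n - 2)^3*(n - 3)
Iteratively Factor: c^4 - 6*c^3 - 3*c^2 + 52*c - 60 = (c - 5)*(c^3 - c^2 - 8*c + 12) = (c - 5)*(c - 2)*(c^2 + c - 6) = (c - 5)*(c - 2)*(c + 3)*(c - 2)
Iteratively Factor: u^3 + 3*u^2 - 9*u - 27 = (u + 3)*(u^2 - 9) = (u + 3)^2*(u - 3)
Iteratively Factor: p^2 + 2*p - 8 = (p - 2)*(p + 4)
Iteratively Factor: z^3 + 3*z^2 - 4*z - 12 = (z - 2)*(z^2 + 5*z + 6) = (z - 2)*(z + 3)*(z + 2)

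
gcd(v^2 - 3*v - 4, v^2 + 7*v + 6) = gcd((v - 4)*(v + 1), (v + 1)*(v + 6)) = v + 1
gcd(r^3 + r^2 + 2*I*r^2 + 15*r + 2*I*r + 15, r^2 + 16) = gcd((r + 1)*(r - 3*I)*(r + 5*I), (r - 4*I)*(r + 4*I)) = 1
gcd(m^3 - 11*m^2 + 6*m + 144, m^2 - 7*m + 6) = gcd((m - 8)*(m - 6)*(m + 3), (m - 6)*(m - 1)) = m - 6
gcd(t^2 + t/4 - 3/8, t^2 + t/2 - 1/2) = t - 1/2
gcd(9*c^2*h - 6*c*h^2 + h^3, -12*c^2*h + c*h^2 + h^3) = 3*c*h - h^2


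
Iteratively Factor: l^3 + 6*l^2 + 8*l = (l + 2)*(l^2 + 4*l) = (l + 2)*(l + 4)*(l)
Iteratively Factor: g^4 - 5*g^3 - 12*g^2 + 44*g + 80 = (g + 2)*(g^3 - 7*g^2 + 2*g + 40) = (g + 2)^2*(g^2 - 9*g + 20) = (g - 5)*(g + 2)^2*(g - 4)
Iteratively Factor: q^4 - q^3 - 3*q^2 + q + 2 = (q + 1)*(q^3 - 2*q^2 - q + 2) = (q + 1)^2*(q^2 - 3*q + 2) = (q - 1)*(q + 1)^2*(q - 2)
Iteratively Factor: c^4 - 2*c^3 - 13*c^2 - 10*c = (c + 1)*(c^3 - 3*c^2 - 10*c) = c*(c + 1)*(c^2 - 3*c - 10) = c*(c + 1)*(c + 2)*(c - 5)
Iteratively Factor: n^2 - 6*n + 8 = (n - 2)*(n - 4)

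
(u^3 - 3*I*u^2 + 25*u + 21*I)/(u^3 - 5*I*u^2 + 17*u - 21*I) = (u + I)/(u - I)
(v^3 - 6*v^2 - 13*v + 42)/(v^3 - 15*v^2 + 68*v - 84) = (v + 3)/(v - 6)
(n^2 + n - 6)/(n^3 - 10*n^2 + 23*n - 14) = (n + 3)/(n^2 - 8*n + 7)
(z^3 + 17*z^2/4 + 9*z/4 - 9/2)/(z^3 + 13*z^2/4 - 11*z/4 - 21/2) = (4*z - 3)/(4*z - 7)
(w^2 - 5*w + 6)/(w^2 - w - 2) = (w - 3)/(w + 1)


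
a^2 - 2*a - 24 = (a - 6)*(a + 4)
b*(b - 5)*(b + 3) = b^3 - 2*b^2 - 15*b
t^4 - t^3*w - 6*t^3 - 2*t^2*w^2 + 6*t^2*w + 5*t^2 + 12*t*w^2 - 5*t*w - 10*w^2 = (t - 5)*(t - 1)*(t - 2*w)*(t + w)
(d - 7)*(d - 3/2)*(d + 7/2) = d^3 - 5*d^2 - 77*d/4 + 147/4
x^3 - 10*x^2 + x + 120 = (x - 8)*(x - 5)*(x + 3)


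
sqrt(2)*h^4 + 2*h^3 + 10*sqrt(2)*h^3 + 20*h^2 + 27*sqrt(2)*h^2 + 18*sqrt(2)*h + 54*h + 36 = (h + 3)*(h + 6)*(h + sqrt(2))*(sqrt(2)*h + sqrt(2))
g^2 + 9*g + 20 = (g + 4)*(g + 5)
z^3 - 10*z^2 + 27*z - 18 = (z - 6)*(z - 3)*(z - 1)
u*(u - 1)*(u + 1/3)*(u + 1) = u^4 + u^3/3 - u^2 - u/3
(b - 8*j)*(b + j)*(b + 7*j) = b^3 - 57*b*j^2 - 56*j^3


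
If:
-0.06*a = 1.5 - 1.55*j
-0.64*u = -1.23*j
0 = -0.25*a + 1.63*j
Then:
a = 8.44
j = 1.29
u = 2.49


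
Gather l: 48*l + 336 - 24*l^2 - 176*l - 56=-24*l^2 - 128*l + 280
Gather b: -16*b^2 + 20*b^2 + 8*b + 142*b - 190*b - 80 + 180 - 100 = 4*b^2 - 40*b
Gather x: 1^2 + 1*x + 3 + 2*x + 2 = 3*x + 6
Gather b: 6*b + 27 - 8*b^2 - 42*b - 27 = -8*b^2 - 36*b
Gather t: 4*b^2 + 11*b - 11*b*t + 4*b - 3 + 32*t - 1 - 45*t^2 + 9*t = 4*b^2 + 15*b - 45*t^2 + t*(41 - 11*b) - 4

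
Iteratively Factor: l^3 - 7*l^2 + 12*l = (l - 4)*(l^2 - 3*l) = l*(l - 4)*(l - 3)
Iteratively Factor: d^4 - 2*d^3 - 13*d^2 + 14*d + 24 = (d + 1)*(d^3 - 3*d^2 - 10*d + 24) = (d - 2)*(d + 1)*(d^2 - d - 12) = (d - 2)*(d + 1)*(d + 3)*(d - 4)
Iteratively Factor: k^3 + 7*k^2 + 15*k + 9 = (k + 3)*(k^2 + 4*k + 3) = (k + 1)*(k + 3)*(k + 3)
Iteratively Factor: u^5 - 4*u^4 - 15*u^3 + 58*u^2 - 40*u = (u - 2)*(u^4 - 2*u^3 - 19*u^2 + 20*u) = (u - 2)*(u + 4)*(u^3 - 6*u^2 + 5*u) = u*(u - 2)*(u + 4)*(u^2 - 6*u + 5) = u*(u - 2)*(u - 1)*(u + 4)*(u - 5)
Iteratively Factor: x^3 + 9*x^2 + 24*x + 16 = (x + 4)*(x^2 + 5*x + 4) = (x + 4)^2*(x + 1)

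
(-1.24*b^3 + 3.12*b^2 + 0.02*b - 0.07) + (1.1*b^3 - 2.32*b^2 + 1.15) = -0.14*b^3 + 0.8*b^2 + 0.02*b + 1.08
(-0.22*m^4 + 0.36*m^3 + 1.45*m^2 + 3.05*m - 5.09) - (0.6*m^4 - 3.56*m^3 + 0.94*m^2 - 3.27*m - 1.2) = -0.82*m^4 + 3.92*m^3 + 0.51*m^2 + 6.32*m - 3.89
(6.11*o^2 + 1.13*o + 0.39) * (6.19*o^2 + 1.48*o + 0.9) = 37.8209*o^4 + 16.0375*o^3 + 9.5855*o^2 + 1.5942*o + 0.351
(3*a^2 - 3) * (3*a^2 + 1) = 9*a^4 - 6*a^2 - 3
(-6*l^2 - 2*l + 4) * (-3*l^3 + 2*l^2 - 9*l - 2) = 18*l^5 - 6*l^4 + 38*l^3 + 38*l^2 - 32*l - 8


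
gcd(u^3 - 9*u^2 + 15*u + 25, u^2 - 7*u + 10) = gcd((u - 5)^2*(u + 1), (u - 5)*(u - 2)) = u - 5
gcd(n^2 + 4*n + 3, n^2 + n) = n + 1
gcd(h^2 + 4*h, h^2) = h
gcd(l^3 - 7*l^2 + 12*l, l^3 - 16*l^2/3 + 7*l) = l^2 - 3*l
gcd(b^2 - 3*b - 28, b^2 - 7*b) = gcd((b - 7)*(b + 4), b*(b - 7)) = b - 7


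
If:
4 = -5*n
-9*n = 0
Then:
No Solution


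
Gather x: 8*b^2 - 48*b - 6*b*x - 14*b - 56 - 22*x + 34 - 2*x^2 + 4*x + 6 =8*b^2 - 62*b - 2*x^2 + x*(-6*b - 18) - 16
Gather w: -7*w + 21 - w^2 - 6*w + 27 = -w^2 - 13*w + 48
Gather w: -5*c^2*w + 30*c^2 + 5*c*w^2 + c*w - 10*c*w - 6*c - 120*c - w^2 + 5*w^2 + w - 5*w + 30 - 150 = 30*c^2 - 126*c + w^2*(5*c + 4) + w*(-5*c^2 - 9*c - 4) - 120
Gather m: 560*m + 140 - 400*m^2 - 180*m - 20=-400*m^2 + 380*m + 120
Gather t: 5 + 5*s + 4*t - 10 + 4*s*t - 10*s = -5*s + t*(4*s + 4) - 5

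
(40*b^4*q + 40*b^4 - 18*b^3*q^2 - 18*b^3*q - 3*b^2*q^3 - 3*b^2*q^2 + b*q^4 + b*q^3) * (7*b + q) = 280*b^5*q + 280*b^5 - 86*b^4*q^2 - 86*b^4*q - 39*b^3*q^3 - 39*b^3*q^2 + 4*b^2*q^4 + 4*b^2*q^3 + b*q^5 + b*q^4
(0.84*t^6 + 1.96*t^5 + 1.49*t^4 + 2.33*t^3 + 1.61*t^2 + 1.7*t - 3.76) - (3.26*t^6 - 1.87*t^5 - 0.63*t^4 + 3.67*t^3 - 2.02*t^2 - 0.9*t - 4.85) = -2.42*t^6 + 3.83*t^5 + 2.12*t^4 - 1.34*t^3 + 3.63*t^2 + 2.6*t + 1.09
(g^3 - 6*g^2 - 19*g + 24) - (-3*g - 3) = g^3 - 6*g^2 - 16*g + 27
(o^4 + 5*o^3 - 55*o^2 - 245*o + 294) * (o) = o^5 + 5*o^4 - 55*o^3 - 245*o^2 + 294*o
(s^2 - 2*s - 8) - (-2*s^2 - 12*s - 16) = 3*s^2 + 10*s + 8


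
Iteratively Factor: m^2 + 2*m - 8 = (m - 2)*(m + 4)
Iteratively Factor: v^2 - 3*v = (v - 3)*(v)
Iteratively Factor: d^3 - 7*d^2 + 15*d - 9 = (d - 3)*(d^2 - 4*d + 3) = (d - 3)*(d - 1)*(d - 3)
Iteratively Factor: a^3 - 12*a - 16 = (a + 2)*(a^2 - 2*a - 8) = (a + 2)^2*(a - 4)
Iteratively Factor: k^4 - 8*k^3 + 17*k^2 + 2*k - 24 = (k - 2)*(k^3 - 6*k^2 + 5*k + 12) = (k - 3)*(k - 2)*(k^2 - 3*k - 4) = (k - 3)*(k - 2)*(k + 1)*(k - 4)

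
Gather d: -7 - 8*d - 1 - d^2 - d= -d^2 - 9*d - 8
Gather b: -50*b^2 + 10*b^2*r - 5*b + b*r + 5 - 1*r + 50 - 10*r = b^2*(10*r - 50) + b*(r - 5) - 11*r + 55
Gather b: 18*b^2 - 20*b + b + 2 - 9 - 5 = 18*b^2 - 19*b - 12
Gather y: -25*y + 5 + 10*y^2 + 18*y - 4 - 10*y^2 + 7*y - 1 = 0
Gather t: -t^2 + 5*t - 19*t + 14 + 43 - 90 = -t^2 - 14*t - 33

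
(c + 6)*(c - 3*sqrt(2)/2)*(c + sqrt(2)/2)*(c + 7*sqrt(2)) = c^4 + 6*c^3 + 6*sqrt(2)*c^3 - 31*c^2/2 + 36*sqrt(2)*c^2 - 93*c - 21*sqrt(2)*c/2 - 63*sqrt(2)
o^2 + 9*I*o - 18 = (o + 3*I)*(o + 6*I)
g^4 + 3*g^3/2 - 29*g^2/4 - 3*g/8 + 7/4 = (g - 2)*(g - 1/2)*(g + 1/2)*(g + 7/2)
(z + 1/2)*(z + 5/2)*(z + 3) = z^3 + 6*z^2 + 41*z/4 + 15/4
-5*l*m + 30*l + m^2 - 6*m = (-5*l + m)*(m - 6)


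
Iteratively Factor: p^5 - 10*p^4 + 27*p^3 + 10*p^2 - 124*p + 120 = (p - 2)*(p^4 - 8*p^3 + 11*p^2 + 32*p - 60) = (p - 5)*(p - 2)*(p^3 - 3*p^2 - 4*p + 12) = (p - 5)*(p - 2)*(p + 2)*(p^2 - 5*p + 6) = (p - 5)*(p - 2)^2*(p + 2)*(p - 3)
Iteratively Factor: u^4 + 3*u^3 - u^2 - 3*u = (u - 1)*(u^3 + 4*u^2 + 3*u) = (u - 1)*(u + 3)*(u^2 + u) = u*(u - 1)*(u + 3)*(u + 1)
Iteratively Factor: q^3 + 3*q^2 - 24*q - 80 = (q - 5)*(q^2 + 8*q + 16) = (q - 5)*(q + 4)*(q + 4)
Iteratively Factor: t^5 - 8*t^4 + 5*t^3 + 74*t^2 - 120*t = (t - 5)*(t^4 - 3*t^3 - 10*t^2 + 24*t) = (t - 5)*(t - 4)*(t^3 + t^2 - 6*t) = (t - 5)*(t - 4)*(t + 3)*(t^2 - 2*t) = (t - 5)*(t - 4)*(t - 2)*(t + 3)*(t)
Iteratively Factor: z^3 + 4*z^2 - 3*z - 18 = (z + 3)*(z^2 + z - 6) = (z + 3)^2*(z - 2)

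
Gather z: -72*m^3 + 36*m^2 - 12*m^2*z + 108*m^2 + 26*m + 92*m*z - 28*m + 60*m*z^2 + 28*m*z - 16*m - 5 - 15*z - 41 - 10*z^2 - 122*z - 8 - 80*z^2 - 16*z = -72*m^3 + 144*m^2 - 18*m + z^2*(60*m - 90) + z*(-12*m^2 + 120*m - 153) - 54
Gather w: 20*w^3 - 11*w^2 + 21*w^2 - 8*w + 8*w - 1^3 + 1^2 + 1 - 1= 20*w^3 + 10*w^2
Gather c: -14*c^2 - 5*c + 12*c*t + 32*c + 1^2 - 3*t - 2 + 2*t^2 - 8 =-14*c^2 + c*(12*t + 27) + 2*t^2 - 3*t - 9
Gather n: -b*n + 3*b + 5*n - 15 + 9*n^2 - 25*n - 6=3*b + 9*n^2 + n*(-b - 20) - 21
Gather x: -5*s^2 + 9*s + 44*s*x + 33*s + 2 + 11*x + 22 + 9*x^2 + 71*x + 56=-5*s^2 + 42*s + 9*x^2 + x*(44*s + 82) + 80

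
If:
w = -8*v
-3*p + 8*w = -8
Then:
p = 8*w/3 + 8/3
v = -w/8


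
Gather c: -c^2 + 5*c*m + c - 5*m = -c^2 + c*(5*m + 1) - 5*m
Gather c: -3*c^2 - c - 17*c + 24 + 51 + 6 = -3*c^2 - 18*c + 81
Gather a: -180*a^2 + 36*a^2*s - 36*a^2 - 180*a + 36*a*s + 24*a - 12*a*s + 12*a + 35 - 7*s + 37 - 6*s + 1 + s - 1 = a^2*(36*s - 216) + a*(24*s - 144) - 12*s + 72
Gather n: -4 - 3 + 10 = 3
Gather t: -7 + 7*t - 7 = 7*t - 14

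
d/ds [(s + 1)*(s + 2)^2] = (s + 2)*(3*s + 4)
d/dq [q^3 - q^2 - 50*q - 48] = 3*q^2 - 2*q - 50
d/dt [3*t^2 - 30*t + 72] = 6*t - 30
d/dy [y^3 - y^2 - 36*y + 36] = 3*y^2 - 2*y - 36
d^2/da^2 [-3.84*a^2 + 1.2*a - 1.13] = -7.68000000000000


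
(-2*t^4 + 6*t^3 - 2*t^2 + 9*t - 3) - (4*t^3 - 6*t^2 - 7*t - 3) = -2*t^4 + 2*t^3 + 4*t^2 + 16*t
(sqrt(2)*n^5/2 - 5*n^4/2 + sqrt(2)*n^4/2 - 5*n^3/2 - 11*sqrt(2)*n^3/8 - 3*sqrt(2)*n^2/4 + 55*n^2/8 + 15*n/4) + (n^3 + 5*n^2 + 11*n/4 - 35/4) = sqrt(2)*n^5/2 - 5*n^4/2 + sqrt(2)*n^4/2 - 11*sqrt(2)*n^3/8 - 3*n^3/2 - 3*sqrt(2)*n^2/4 + 95*n^2/8 + 13*n/2 - 35/4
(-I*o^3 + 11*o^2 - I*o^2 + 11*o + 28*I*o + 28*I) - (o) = -I*o^3 + 11*o^2 - I*o^2 + 10*o + 28*I*o + 28*I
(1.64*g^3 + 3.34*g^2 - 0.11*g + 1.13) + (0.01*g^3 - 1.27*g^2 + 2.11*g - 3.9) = 1.65*g^3 + 2.07*g^2 + 2.0*g - 2.77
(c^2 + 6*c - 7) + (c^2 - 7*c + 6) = 2*c^2 - c - 1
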